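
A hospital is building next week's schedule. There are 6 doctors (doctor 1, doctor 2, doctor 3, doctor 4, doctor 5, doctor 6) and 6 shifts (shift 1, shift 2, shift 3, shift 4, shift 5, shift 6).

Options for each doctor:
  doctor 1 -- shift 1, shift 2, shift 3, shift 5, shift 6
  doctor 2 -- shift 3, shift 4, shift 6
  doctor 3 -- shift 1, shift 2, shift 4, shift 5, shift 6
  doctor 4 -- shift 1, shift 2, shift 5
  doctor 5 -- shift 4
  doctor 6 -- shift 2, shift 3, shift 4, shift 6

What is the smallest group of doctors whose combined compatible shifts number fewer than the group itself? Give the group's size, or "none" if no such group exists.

none

A matching saturating every doctor exists, for instance doctor 1→shift 5, doctor 2→shift 3, doctor 3→shift 2, doctor 4→shift 1, doctor 5→shift 4, doctor 6→shift 6.
By Hall's marriage theorem, this means |N(S)| ≥ |S| for every subset S, so no violating subset exists.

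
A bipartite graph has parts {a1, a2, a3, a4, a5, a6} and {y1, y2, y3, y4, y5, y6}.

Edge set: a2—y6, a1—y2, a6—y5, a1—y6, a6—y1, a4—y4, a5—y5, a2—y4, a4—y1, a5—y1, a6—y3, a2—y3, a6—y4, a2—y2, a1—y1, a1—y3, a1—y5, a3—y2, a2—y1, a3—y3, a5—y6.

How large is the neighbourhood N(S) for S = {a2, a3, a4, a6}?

The union of neighbours of {a2, a3, a4, a6} is {y1, y2, y3, y4, y5, y6}, which has 6 elements.
Since |N(S)| = 6 ≥ |S| = 4, Hall's condition holds for this subset.

6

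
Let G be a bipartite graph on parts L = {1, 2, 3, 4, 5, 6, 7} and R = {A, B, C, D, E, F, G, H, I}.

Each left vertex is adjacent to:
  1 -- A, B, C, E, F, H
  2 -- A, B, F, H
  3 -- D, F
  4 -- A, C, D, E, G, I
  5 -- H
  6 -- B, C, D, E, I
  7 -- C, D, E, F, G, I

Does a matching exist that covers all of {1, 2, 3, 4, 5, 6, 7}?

Yes

A valid assignment of size 7: 1–E, 2–F, 3–D, 4–A, 5–H, 6–B, 7–G.
Every left vertex is matched, so this matching saturates all of them.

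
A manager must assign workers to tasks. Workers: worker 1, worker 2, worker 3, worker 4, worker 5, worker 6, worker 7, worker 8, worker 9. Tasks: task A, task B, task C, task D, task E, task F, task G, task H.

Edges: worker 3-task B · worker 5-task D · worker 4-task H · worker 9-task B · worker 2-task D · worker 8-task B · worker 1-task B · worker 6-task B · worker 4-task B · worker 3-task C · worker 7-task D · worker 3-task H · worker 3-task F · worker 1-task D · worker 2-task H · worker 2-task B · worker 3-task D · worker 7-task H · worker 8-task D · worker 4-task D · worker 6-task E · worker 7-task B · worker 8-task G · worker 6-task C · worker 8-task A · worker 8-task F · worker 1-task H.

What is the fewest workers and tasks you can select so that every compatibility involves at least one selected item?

6

The 6 edges worker 1–task B, worker 2–task H, worker 3–task F, worker 4–task D, worker 6–task E, worker 8–task A form a matching, so any vertex cover needs at least 6 vertices (one per matched edge).
Conversely {worker 3, worker 6, worker 8, task B, task D, task H} meets every edge and has exactly 6 vertices, so 6 is optimal.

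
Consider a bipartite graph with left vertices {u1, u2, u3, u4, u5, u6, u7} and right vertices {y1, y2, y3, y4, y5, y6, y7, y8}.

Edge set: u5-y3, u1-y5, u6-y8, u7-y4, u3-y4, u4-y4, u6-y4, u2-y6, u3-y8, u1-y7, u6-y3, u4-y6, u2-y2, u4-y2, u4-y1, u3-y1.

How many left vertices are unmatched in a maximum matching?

A valid assignment of size 7: u1-y7, u2-y6, u3-y1, u4-y2, u5-y3, u6-y8, u7-y4.
All 7 left vertices are matched, so no larger matching exists.
That matches 7 of the 7, leaving 0 unmatched; no matching can do better.

0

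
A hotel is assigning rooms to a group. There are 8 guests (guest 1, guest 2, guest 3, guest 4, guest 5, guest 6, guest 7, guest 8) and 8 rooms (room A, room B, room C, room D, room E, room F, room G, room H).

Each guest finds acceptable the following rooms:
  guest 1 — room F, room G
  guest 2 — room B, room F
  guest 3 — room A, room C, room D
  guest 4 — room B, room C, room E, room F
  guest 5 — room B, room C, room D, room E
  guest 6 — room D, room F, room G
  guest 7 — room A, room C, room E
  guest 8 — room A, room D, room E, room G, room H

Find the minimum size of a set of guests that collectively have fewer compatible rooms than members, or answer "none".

none

A matching saturating every guest exists, for instance guest 1→room G, guest 2→room B, guest 3→room A, guest 4→room F, guest 5→room C, guest 6→room D, guest 7→room E, guest 8→room H.
By Hall's marriage theorem, this means |N(S)| ≥ |S| for every subset S, so no violating subset exists.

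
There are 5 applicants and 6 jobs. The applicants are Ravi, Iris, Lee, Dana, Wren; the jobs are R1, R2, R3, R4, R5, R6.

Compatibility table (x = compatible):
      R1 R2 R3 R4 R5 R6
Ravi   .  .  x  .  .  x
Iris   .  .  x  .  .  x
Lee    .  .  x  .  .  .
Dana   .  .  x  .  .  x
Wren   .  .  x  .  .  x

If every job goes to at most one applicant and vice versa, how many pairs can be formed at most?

A valid assignment of size 2: Ravi-R3, Iris-R6.
The set {Ravi, Iris, Lee, Dana, Wren} has only 2 neighbours ({R3, R6}), so by Hall's theorem at most 2 of the 5 applicants can be matched.

2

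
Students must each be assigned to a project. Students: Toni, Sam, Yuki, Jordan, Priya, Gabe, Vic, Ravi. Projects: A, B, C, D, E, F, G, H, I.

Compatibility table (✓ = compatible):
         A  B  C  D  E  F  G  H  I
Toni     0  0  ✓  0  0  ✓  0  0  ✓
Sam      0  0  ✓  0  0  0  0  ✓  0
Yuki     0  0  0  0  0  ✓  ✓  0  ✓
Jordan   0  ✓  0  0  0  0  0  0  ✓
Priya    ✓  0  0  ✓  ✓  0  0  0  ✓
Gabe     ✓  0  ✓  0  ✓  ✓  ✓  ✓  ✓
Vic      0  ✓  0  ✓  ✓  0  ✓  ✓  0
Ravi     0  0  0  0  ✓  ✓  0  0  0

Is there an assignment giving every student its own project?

For example, pair Toni–C, Sam–H, Yuki–F, Jordan–B, Priya–I, Gabe–A, Vic–G, Ravi–E.
All 8 students are covered.

Yes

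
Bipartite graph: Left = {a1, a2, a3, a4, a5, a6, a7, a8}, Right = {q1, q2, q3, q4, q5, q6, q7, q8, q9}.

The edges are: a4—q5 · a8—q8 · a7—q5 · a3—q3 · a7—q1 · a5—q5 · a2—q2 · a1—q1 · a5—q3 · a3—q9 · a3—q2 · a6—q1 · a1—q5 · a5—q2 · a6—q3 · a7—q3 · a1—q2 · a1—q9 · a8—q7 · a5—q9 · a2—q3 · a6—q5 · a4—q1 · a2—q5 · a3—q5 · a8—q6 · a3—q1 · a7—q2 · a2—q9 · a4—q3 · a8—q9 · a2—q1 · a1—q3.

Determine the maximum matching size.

6

For example, pair a1-q3, a2-q1, a3-q9, a4-q5, a5-q2, a8-q8.
The set {a1, a2, a3, a4, a5, a6, a7} has only 5 neighbours ({q1, q2, q3, q5, q9}), so by Hall's theorem at most 6 of the 8 left vertices can be matched.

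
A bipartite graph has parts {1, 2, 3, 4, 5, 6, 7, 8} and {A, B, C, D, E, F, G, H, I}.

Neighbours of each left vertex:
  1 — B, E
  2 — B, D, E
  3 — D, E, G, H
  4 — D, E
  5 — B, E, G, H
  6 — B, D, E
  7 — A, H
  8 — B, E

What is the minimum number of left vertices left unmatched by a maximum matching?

One maximum matching: 1→B, 2→D, 3→H, 4→E, 5→G, 7→A.
The set {1, 2, 4, 6, 8} has only 3 neighbours ({B, D, E}), so by Hall's theorem at most 6 of the 8 left vertices can be matched.
That matches 6 of the 8, leaving 2 unmatched; no matching can do better.

2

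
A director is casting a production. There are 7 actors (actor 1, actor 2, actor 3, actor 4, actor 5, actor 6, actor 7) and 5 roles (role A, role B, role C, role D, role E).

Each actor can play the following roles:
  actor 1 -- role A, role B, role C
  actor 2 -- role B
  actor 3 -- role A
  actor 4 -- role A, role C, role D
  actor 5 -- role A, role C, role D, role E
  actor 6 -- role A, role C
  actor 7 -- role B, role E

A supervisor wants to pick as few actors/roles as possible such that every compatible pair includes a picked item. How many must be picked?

5

A maximum matching has 5 edges (e.g. actor 1–role C, actor 2–role B, actor 3–role A, actor 4–role D, actor 5–role E).
By König's theorem the minimum vertex cover has the same size. One such cover is {role A, role B, role C, role D, role E}.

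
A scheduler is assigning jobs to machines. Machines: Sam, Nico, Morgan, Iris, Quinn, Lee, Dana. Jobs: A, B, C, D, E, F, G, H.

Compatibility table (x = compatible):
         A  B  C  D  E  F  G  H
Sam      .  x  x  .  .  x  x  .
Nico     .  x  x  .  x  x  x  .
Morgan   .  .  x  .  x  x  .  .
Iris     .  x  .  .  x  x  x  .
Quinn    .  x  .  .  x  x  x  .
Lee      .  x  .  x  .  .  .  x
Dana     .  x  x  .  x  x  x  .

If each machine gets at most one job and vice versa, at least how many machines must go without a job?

1

A valid assignment of size 6: Sam→F, Nico→G, Morgan→C, Iris→E, Quinn→B, Lee→D.
The set {Sam, Nico, Morgan, Iris, Quinn, Dana} has only 5 neighbours ({B, C, E, F, G}), so by Hall's theorem at most 6 of the 7 machines can be matched.
That matches 6 of the 7, leaving 1 unmatched; no matching can do better.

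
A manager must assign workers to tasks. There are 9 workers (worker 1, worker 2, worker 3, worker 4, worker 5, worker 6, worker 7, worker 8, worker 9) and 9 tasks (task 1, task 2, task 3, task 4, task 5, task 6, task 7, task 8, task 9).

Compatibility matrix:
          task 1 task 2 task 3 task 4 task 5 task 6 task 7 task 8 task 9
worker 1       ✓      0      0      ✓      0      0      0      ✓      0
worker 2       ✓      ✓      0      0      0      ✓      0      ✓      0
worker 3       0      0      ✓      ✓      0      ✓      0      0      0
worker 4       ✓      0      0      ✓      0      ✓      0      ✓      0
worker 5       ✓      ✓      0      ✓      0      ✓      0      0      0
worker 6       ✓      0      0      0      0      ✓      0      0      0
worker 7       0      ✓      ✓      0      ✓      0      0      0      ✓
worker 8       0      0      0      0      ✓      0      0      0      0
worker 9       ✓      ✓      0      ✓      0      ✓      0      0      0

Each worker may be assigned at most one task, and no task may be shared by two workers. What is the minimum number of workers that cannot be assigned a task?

One maximum matching: worker 1→task 8, worker 2→task 2, worker 3→task 3, worker 4→task 4, worker 5→task 6, worker 6→task 1, worker 7→task 9, worker 8→task 5.
The set {worker 1, worker 2, worker 4, worker 5, worker 6, worker 9} has only 5 neighbours ({task 1, task 2, task 4, task 6, task 8}), so by Hall's theorem at most 8 of the 9 workers can be matched.
That matches 8 of the 9, leaving 1 unmatched; no matching can do better.

1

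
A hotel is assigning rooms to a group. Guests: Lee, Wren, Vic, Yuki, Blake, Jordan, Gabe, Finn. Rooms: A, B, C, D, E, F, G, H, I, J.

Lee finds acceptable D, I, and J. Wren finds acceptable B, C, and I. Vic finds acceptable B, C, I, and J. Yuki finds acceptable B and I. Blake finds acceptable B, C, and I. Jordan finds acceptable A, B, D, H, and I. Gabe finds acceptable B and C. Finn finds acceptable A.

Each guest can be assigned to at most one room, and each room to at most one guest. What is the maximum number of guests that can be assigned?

For example, pair Lee–D, Wren–C, Vic–J, Yuki–I, Blake–B, Jordan–H, Finn–A.
The set {Wren, Yuki, Blake, Gabe} has only 3 neighbours ({B, C, I}), so by Hall's theorem at most 7 of the 8 guests can be matched.

7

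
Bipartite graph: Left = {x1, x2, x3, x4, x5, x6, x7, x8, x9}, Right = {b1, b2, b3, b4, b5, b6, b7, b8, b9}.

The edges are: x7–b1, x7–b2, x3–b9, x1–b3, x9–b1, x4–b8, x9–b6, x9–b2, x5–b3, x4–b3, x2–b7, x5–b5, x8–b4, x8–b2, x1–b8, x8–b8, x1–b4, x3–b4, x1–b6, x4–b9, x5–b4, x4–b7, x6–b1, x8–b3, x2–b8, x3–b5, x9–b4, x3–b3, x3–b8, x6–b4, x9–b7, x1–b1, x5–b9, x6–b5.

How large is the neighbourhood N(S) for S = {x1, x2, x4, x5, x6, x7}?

The union of neighbours of {x1, x2, x4, x5, x6, x7} is {b1, b2, b3, b4, b5, b6, b7, b8, b9}, which has 9 elements.
Since |N(S)| = 9 ≥ |S| = 6, Hall's condition holds for this subset.

9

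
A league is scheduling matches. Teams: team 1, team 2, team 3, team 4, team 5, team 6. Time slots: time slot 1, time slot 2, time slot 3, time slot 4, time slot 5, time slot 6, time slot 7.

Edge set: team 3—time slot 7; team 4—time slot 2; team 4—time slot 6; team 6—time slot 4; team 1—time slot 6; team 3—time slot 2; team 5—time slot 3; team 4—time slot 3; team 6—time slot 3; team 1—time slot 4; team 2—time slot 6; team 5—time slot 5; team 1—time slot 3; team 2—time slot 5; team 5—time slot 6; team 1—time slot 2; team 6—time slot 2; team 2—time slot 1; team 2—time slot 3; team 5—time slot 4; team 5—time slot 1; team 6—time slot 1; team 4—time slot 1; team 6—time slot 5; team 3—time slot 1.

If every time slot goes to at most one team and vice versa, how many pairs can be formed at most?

6

A valid assignment of size 6: team 1→time slot 2, team 2→time slot 6, team 3→time slot 7, team 4→time slot 3, team 5→time slot 4, team 6→time slot 5.
This saturates every team, so 6 is the maximum.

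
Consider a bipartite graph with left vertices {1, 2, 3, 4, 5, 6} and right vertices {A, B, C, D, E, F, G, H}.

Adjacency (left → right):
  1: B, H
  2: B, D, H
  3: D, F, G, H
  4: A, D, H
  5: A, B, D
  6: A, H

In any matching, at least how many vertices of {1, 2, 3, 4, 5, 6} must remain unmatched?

1

For example, pair 1-H, 2-D, 3-F, 4-A, 5-B.
The set {1, 2, 4, 5, 6} has only 4 neighbours ({A, B, D, H}), so by Hall's theorem at most 5 of the 6 left vertices can be matched.
That matches 5 of the 6, leaving 1 unmatched; no matching can do better.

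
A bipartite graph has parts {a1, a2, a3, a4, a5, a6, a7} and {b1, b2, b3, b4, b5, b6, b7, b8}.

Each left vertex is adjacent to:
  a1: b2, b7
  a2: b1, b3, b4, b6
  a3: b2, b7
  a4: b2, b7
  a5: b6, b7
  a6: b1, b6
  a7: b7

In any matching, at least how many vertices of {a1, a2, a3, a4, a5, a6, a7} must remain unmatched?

A valid assignment of size 5: a1–b2, a2–b3, a3–b7, a5–b6, a6–b1.
The set {a1, a3, a4, a7} has only 2 neighbours ({b2, b7}), so by Hall's theorem at most 5 of the 7 left vertices can be matched.
That matches 5 of the 7, leaving 2 unmatched; no matching can do better.

2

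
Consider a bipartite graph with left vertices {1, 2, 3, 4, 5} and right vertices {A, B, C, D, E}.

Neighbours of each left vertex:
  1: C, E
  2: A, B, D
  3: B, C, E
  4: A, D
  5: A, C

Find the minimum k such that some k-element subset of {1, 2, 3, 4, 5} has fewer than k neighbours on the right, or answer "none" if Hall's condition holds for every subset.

A matching saturating every left vertex exists, for instance 1→E, 2→D, 3→B, 4→A, 5→C.
By Hall's marriage theorem, this means |N(S)| ≥ |S| for every subset S, so no violating subset exists.

none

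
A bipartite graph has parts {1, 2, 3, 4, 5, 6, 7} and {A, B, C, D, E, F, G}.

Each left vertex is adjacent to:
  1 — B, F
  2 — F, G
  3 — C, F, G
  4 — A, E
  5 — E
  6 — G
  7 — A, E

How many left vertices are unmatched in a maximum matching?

1

For example, pair 1–B, 2–F, 3–C, 4–A, 5–E, 6–G.
The set {4, 5, 7} has only 2 neighbours ({A, E}), so by Hall's theorem at most 6 of the 7 left vertices can be matched.
That matches 6 of the 7, leaving 1 unmatched; no matching can do better.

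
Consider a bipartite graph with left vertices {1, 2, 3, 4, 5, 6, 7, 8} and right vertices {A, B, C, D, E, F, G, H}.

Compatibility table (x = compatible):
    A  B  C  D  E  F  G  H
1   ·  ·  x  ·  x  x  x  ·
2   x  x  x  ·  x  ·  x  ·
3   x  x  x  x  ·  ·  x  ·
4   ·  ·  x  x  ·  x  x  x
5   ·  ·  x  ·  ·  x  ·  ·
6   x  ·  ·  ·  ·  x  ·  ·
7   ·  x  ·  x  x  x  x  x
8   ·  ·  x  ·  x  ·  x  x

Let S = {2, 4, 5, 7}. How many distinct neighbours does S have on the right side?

8

The union of neighbours of {2, 4, 5, 7} is {A, B, C, D, E, F, G, H}, which has 8 elements.
Since |N(S)| = 8 ≥ |S| = 4, Hall's condition holds for this subset.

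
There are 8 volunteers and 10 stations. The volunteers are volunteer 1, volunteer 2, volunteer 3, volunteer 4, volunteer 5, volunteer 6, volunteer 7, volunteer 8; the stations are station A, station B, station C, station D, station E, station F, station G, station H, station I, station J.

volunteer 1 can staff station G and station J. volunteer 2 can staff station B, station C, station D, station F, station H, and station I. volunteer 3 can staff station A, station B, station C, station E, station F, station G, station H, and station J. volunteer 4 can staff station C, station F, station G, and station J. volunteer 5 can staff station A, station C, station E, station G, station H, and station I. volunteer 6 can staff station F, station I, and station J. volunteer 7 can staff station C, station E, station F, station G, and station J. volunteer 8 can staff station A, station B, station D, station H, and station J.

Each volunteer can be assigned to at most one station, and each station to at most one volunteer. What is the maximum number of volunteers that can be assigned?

For example, pair volunteer 1–station G, volunteer 2–station I, volunteer 3–station A, volunteer 4–station F, volunteer 5–station C, volunteer 6–station J, volunteer 7–station E, volunteer 8–station B.
All 8 volunteers are matched, so no larger matching exists.

8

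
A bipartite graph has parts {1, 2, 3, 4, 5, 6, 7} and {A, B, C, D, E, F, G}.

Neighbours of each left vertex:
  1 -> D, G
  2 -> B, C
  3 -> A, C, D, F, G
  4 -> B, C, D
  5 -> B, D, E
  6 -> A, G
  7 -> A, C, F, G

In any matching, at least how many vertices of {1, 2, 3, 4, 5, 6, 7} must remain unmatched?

0

One maximum matching: 1-D, 2-C, 3-A, 4-B, 5-E, 6-G, 7-F.
All 7 left vertices are matched, so no larger matching exists.
That matches 7 of the 7, leaving 0 unmatched; no matching can do better.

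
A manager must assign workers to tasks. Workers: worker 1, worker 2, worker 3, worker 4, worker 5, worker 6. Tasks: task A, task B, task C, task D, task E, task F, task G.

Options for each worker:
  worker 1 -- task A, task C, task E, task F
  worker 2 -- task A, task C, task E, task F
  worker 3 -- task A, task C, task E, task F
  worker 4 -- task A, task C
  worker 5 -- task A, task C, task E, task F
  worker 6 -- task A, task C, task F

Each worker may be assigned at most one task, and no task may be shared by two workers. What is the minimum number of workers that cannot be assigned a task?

For example, pair worker 1→task E, worker 2→task C, worker 3→task F, worker 4→task A.
The set {worker 1, worker 2, worker 3, worker 4, worker 5, worker 6} has only 4 neighbours ({task A, task C, task E, task F}), so by Hall's theorem at most 4 of the 6 workers can be matched.
That matches 4 of the 6, leaving 2 unmatched; no matching can do better.

2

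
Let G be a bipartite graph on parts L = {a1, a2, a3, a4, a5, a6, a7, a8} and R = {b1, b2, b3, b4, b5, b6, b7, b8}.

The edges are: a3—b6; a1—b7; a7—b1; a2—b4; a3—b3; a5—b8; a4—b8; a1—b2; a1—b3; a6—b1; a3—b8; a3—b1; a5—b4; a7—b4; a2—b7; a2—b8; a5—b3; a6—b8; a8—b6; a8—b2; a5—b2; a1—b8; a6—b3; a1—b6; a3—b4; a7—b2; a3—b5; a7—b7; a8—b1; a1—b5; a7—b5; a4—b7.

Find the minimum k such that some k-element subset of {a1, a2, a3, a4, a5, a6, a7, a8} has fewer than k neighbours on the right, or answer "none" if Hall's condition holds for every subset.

A matching saturating every left vertex exists, for instance a1→b7, a2→b4, a3→b5, a4→b8, a5→b2, a6→b3, a7→b1, a8→b6.
By Hall's marriage theorem, this means |N(S)| ≥ |S| for every subset S, so no violating subset exists.

none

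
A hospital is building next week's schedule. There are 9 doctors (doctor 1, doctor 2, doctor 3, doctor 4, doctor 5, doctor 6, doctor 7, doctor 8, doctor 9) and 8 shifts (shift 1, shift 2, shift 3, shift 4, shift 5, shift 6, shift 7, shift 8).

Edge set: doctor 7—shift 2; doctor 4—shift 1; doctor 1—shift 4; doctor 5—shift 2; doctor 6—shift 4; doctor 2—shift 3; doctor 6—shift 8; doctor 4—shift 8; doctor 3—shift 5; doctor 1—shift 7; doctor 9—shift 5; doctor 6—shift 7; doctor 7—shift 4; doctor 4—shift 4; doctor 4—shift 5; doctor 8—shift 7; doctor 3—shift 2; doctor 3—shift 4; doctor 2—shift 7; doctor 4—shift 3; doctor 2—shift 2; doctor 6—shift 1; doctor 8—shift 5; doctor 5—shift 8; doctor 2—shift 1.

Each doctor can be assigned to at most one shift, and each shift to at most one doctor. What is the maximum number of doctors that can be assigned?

One maximum matching: doctor 1→shift 7, doctor 2→shift 3, doctor 3→shift 5, doctor 4→shift 8, doctor 5→shift 2, doctor 6→shift 1, doctor 7→shift 4.
The set {doctor 1, doctor 2, doctor 3, doctor 4, doctor 5, doctor 6, doctor 7, doctor 8, doctor 9} has only 7 neighbours ({shift 1, shift 2, shift 3, shift 4, shift 5, shift 7, shift 8}), so by Hall's theorem at most 7 of the 9 doctors can be matched.

7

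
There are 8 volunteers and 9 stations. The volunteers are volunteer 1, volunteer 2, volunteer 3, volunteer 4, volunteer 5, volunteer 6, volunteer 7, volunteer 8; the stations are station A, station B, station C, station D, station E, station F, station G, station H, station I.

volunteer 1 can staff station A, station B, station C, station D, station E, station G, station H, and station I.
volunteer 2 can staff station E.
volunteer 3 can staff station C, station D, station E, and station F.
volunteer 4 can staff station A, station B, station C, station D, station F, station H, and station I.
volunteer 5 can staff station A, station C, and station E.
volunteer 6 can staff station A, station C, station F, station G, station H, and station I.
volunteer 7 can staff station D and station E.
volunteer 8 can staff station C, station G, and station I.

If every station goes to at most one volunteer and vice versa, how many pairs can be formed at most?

One maximum matching: volunteer 1-station I, volunteer 2-station E, volunteer 3-station F, volunteer 4-station B, volunteer 5-station A, volunteer 6-station G, volunteer 7-station D, volunteer 8-station C.
This saturates every volunteer, so 8 is the maximum.

8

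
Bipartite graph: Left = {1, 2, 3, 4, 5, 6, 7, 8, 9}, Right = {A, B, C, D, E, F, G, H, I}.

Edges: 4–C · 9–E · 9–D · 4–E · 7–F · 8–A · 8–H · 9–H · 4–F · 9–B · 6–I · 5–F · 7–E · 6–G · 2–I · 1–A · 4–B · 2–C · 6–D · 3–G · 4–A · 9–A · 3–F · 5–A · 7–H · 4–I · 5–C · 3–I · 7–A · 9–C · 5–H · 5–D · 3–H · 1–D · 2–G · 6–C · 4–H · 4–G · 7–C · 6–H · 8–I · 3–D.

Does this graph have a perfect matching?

One maximum matching: 1-D, 2-C, 3-I, 4-B, 5-F, 6-G, 7-E, 8-H, 9-A.
All 9 left vertices are covered.

Yes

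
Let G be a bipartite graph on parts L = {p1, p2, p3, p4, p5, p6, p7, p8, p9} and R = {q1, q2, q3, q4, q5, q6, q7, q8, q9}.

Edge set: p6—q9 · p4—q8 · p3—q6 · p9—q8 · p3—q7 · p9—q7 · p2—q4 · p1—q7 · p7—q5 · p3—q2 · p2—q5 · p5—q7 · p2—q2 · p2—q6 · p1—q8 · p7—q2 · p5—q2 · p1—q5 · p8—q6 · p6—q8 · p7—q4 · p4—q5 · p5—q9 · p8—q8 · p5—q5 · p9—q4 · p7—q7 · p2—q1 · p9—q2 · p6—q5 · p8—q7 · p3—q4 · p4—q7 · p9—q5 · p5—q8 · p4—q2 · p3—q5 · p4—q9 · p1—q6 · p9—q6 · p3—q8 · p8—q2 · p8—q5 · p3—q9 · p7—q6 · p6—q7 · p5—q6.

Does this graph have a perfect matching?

The set {p1, p3, p4, p5, p6, p7, p8, p9} has only 7 neighbours ({q2, q4, q5, q6, q7, q8, q9}), so by Hall's theorem at most 8 of the 9 left vertices can be matched.
Hence no matching covers every left vertex.

No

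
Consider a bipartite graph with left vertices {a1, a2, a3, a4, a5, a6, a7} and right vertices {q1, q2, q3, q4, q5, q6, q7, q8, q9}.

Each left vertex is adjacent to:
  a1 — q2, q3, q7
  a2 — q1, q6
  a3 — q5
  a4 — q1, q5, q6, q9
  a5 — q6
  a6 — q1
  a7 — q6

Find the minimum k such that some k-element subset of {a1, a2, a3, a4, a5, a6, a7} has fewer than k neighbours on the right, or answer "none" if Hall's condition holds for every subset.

2

Take S = {a5, a7}. Its neighbourhood is {q6}, so |N(S)| = 1 < |S| = 2.
No single vertex violates Hall's condition since each has at least one neighbour, so 2 is the minimum.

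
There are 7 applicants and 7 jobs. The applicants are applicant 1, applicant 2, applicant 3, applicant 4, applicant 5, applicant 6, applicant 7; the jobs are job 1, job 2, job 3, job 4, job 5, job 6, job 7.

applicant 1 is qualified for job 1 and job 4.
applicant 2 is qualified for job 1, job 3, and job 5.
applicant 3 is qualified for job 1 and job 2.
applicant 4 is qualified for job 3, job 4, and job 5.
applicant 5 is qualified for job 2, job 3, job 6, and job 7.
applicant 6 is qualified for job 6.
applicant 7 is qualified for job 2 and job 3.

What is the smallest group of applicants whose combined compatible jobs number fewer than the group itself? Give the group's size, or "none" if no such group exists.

none

A matching saturating every applicant exists, for instance applicant 1→job 4, applicant 2→job 3, applicant 3→job 1, applicant 4→job 5, applicant 5→job 7, applicant 6→job 6, applicant 7→job 2.
By Hall's marriage theorem, this means |N(S)| ≥ |S| for every subset S, so no violating subset exists.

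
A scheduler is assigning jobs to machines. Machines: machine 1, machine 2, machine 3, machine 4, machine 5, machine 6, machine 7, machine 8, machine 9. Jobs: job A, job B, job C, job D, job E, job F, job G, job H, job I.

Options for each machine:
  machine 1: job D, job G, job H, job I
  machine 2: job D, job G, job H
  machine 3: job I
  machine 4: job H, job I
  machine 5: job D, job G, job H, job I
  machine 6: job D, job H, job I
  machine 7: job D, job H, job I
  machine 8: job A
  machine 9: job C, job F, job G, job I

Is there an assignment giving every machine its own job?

No

The set {machine 1, machine 2, machine 3, machine 4, machine 5, machine 6, machine 7} has only 4 neighbours ({job D, job G, job H, job I}), so by Hall's theorem at most 6 of the 9 machines can be matched.
Hence no matching covers every machine.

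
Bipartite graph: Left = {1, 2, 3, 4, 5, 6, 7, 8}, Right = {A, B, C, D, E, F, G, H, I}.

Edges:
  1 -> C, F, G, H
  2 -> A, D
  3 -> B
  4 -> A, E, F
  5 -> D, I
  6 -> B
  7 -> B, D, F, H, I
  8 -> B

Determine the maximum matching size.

For example, pair 1-F, 2-A, 3-B, 4-E, 5-D, 7-H.
The set {3, 6, 8} has only 1 neighbour ({B}), so by Hall's theorem at most 6 of the 8 left vertices can be matched.

6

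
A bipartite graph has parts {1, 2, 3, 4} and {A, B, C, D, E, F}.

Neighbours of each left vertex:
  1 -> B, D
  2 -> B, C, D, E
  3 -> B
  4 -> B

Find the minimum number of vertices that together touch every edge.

A maximum matching has 3 edges (e.g. 1–D, 2–E, 3–B).
By König's theorem the minimum vertex cover has the same size. One such cover is {1, 2, B}.

3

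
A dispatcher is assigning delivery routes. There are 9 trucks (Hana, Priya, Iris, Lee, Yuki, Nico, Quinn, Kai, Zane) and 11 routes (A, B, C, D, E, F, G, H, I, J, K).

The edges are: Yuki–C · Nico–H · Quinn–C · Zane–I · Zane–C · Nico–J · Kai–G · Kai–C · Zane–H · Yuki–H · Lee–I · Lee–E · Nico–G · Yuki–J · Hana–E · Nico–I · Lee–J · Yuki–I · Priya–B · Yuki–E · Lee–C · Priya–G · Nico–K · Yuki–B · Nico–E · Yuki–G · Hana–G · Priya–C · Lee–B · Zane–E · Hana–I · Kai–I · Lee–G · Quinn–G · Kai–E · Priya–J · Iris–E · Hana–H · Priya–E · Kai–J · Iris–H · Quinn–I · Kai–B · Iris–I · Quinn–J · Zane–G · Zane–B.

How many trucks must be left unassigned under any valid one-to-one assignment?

For example, pair Hana-H, Priya-G, Iris-I, Lee-B, Yuki-E, Nico-K, Quinn-C, Kai-J.
The set {Hana, Priya, Iris, Lee, Yuki, Quinn, Kai, Zane} has only 7 neighbours ({B, C, E, G, H, I, J}), so by Hall's theorem at most 8 of the 9 trucks can be matched.
That matches 8 of the 9, leaving 1 unmatched; no matching can do better.

1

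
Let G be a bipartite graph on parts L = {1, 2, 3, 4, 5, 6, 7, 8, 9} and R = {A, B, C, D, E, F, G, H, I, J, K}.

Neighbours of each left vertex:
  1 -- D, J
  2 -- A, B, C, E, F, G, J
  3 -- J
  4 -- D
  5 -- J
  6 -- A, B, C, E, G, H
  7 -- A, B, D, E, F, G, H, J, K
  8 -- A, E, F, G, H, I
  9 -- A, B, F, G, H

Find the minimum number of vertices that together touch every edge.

A maximum matching has 7 edges (e.g. 1–D, 2–B, 3–J, 6–E, 7–K, 8–A, 9–G).
By König's theorem the minimum vertex cover has the same size. One such cover is {2, 6, 7, 8, 9, D, J}.

7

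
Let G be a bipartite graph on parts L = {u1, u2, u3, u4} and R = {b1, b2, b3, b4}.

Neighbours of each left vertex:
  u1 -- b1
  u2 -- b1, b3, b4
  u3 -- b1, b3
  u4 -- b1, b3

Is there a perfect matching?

No

The set {u1, u3, u4} has only 2 neighbours ({b1, b3}), so by Hall's theorem at most 3 of the 4 left vertices can be matched.
Hence no matching covers every left vertex.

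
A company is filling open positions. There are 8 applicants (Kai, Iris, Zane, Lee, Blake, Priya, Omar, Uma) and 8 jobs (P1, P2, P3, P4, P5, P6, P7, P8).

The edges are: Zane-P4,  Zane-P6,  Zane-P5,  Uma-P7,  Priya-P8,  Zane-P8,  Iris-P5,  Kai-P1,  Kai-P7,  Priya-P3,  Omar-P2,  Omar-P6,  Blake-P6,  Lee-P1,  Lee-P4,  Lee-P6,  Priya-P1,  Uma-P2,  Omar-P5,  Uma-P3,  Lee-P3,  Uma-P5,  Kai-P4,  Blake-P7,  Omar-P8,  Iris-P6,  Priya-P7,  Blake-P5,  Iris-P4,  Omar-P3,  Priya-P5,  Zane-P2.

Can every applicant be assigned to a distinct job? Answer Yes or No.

Yes

One maximum matching: Kai→P1, Iris→P6, Zane→P8, Lee→P4, Blake→P5, Priya→P3, Omar→P2, Uma→P7.
Every applicant is matched, so this is a perfect matching.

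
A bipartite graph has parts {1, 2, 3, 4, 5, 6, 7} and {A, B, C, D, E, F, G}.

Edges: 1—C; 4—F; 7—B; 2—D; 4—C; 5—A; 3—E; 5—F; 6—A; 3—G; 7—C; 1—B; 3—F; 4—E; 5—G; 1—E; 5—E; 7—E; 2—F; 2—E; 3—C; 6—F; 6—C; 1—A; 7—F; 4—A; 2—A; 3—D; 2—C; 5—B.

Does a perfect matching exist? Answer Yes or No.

Yes

A valid assignment of size 7: 1-E, 2-D, 3-G, 4-C, 5-A, 6-F, 7-B.
Every left vertex is matched, so this is a perfect matching.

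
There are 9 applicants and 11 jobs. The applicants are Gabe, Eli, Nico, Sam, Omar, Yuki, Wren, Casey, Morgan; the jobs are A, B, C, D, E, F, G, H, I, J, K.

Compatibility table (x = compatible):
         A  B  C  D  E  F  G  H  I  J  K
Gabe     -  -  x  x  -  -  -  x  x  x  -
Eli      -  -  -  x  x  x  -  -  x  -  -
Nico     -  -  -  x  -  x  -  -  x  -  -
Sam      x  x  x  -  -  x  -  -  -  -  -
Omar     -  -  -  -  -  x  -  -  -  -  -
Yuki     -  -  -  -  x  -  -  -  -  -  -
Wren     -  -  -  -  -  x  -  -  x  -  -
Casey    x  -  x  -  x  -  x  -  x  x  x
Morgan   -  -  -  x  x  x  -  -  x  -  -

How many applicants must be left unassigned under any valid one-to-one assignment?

2

One maximum matching: Gabe-H, Eli-D, Nico-I, Sam-B, Omar-F, Yuki-E, Casey-J.
The set {Eli, Nico, Omar, Yuki, Wren, Morgan} has only 4 neighbours ({D, E, F, I}), so by Hall's theorem at most 7 of the 9 applicants can be matched.
That matches 7 of the 9, leaving 2 unmatched; no matching can do better.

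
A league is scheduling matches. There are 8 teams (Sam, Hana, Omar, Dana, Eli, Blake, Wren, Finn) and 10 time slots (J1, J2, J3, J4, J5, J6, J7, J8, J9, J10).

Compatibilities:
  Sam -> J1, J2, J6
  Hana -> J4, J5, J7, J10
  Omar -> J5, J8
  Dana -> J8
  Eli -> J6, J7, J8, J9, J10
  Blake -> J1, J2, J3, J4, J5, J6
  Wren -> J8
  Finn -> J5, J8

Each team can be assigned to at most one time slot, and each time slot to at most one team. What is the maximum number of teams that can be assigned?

For example, pair Sam-J1, Hana-J10, Omar-J5, Dana-J8, Eli-J9, Blake-J6.
The set {Omar, Dana, Wren, Finn} has only 2 neighbours ({J5, J8}), so by Hall's theorem at most 6 of the 8 teams can be matched.

6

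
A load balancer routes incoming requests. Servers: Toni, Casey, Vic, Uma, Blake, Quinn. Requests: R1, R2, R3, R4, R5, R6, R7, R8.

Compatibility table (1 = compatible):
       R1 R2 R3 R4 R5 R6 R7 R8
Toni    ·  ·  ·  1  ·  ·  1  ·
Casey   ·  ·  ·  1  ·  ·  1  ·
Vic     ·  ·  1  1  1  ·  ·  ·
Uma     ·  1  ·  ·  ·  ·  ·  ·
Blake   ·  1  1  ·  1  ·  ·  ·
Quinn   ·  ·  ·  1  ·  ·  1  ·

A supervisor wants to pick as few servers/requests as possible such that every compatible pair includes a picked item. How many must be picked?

A maximum matching has 5 edges (e.g. Toni–R4, Casey–R7, Vic–R5, Uma–R2, Blake–R3).
By König's theorem the minimum vertex cover has the same size. One such cover is {Vic, Uma, Blake, R4, R7}.

5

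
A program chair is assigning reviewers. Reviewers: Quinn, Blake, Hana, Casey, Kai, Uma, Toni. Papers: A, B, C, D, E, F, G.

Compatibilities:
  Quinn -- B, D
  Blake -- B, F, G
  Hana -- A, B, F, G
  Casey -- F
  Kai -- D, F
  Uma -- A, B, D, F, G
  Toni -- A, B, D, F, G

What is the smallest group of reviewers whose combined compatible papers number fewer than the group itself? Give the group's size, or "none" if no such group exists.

Take S = {Quinn, Blake, Hana, Casey, Kai, Uma}. Its neighbourhood is {A, B, D, F, G}, so |N(S)| = 5 < |S| = 6.
Every subset of size less than 6 has at least as many neighbours as members, so 6 is the minimum.

6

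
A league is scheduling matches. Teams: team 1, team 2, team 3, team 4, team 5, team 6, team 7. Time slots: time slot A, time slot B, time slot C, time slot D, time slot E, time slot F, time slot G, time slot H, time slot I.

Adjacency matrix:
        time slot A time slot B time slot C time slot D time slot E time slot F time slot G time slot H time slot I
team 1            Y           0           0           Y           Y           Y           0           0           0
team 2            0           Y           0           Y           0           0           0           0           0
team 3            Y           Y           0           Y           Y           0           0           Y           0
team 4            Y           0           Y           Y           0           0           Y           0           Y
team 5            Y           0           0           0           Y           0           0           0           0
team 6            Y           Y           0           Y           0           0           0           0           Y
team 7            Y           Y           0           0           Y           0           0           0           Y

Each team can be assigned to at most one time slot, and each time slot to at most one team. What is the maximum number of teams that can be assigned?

A valid assignment of size 7: team 1–time slot F, team 2–time slot B, team 3–time slot E, team 4–time slot C, team 5–time slot A, team 6–time slot D, team 7–time slot I.
This saturates every team, so 7 is the maximum.

7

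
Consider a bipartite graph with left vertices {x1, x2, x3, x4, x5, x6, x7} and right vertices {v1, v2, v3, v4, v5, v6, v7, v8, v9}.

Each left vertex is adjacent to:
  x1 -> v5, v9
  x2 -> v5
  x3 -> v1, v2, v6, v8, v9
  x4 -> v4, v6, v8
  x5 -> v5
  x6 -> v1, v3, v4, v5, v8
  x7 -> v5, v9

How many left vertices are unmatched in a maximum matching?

2

For example, pair x1-v9, x2-v5, x3-v2, x4-v6, x6-v3.
The set {x1, x2, x5, x7} has only 2 neighbours ({v5, v9}), so by Hall's theorem at most 5 of the 7 left vertices can be matched.
That matches 5 of the 7, leaving 2 unmatched; no matching can do better.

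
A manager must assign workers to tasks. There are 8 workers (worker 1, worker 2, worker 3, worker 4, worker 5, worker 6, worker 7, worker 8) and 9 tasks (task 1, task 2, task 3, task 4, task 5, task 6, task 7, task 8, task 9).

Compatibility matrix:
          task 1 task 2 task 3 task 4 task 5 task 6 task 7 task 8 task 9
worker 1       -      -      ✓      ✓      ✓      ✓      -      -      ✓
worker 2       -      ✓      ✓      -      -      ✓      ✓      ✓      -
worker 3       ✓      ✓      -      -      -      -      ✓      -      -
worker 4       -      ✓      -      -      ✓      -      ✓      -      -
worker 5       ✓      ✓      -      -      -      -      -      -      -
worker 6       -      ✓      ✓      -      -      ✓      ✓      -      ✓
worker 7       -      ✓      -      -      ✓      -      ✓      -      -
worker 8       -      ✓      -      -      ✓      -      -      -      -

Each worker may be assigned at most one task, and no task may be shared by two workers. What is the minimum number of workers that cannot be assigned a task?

1

A valid assignment of size 7: worker 1→task 4, worker 2→task 8, worker 3→task 7, worker 4→task 5, worker 5→task 1, worker 6→task 6, worker 7→task 2.
The set {worker 3, worker 4, worker 5, worker 7, worker 8} has only 4 neighbours ({task 1, task 2, task 5, task 7}), so by Hall's theorem at most 7 of the 8 workers can be matched.
That matches 7 of the 8, leaving 1 unmatched; no matching can do better.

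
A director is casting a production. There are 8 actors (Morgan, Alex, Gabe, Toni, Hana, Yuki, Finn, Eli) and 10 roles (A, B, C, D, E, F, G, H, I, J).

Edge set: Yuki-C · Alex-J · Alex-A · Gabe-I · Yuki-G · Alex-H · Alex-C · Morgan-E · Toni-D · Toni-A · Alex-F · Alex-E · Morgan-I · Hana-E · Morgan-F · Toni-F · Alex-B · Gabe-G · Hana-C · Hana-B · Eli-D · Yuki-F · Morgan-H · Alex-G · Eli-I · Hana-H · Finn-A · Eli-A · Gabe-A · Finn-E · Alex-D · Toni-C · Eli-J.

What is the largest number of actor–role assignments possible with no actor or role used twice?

8

For example, pair Morgan→H, Alex→J, Gabe→G, Toni→C, Hana→B, Yuki→F, Finn→E, Eli→I.
This saturates every actor, so 8 is the maximum.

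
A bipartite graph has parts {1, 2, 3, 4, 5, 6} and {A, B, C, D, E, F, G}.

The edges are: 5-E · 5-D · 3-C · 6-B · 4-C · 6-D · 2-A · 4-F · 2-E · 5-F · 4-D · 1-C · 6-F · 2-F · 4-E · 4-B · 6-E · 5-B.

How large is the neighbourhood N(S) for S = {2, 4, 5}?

The union of neighbours of {2, 4, 5} is {A, B, C, D, E, F}, which has 6 elements.
Since |N(S)| = 6 ≥ |S| = 3, Hall's condition holds for this subset.

6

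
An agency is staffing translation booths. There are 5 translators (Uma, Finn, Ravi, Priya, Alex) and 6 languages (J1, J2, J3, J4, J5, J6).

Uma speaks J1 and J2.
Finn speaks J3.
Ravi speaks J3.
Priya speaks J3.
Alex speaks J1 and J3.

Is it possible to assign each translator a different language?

No

The set {Finn, Ravi, Priya} has only 1 neighbour ({J3}), so by Hall's theorem at most 3 of the 5 translators can be matched.
Hence no matching covers every translator.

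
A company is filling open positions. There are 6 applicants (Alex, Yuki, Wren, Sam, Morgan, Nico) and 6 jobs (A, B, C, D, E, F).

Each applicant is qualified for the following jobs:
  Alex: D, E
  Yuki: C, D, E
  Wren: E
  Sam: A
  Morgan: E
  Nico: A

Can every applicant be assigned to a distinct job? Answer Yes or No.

The set {Wren, Sam, Morgan, Nico} has only 2 neighbours ({A, E}), so by Hall's theorem at most 4 of the 6 applicants can be matched.
Hence no matching covers every applicant.

No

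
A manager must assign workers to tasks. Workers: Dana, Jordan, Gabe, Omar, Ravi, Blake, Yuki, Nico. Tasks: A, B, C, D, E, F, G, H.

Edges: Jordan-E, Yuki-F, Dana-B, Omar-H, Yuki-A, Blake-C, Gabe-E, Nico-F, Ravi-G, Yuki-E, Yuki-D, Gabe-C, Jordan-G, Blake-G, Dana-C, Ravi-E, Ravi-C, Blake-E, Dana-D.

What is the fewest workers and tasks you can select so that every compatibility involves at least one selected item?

7

The 7 edges Dana–B, Jordan–G, Gabe–C, Omar–H, Ravi–E, Yuki–D, Nico–F form a matching, so any vertex cover needs at least 7 vertices (one per matched edge).
Conversely {Dana, Omar, Yuki, Nico, C, E, G} meets every edge and has exactly 7 vertices, so 7 is optimal.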